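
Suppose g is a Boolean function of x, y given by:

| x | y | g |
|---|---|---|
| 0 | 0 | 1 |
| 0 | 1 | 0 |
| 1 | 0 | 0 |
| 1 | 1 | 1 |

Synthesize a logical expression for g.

g(x, y) = (not x and not y) or (x and y)

g=1 on 2 inputs: (0,0), (1,1). Reading each as a conjunction of literals (¬x·¬y, x·y) and taking the OR gives the canonical DNF.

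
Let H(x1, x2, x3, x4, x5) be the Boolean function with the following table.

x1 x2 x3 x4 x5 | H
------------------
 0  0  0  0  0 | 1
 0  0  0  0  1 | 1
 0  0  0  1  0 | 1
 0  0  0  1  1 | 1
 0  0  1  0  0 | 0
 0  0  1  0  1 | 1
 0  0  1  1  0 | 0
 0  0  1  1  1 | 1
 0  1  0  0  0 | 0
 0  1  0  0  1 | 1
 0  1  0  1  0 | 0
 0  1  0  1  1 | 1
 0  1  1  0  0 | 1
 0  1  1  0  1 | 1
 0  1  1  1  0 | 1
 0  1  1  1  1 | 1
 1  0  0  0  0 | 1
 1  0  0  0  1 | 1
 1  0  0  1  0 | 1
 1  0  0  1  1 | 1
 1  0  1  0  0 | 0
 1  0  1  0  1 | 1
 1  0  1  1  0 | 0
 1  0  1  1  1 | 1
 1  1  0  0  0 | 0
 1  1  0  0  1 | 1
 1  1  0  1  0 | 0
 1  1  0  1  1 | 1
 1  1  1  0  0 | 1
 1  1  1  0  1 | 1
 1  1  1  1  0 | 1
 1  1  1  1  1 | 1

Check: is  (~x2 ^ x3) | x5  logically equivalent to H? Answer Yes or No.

Test each input against both H and the formula:
  x1=0, x2=0, x3=0, x4=0, x5=0: formula gives 1, H = 1 ✓
  x1=0, x2=0, x3=0, x4=0, x5=1: formula gives 1, H = 1 ✓
  x1=0, x2=0, x3=0, x4=1, x5=0: formula gives 1, H = 1 ✓
  x1=0, x2=0, x3=0, x4=1, x5=1: formula gives 1, H = 1 ✓
  … (the remaining 28 rows also agree.)
All 32 rows match — the expression computes H exactly.

Yes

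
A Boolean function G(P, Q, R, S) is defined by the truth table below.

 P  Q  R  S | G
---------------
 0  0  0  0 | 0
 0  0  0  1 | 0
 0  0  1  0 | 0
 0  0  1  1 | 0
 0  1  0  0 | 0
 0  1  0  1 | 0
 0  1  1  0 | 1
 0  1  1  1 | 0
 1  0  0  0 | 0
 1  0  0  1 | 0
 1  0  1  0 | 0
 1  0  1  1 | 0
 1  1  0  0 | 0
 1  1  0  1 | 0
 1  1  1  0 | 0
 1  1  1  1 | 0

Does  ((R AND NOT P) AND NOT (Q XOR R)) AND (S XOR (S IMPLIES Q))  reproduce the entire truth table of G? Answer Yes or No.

Yes

Check the formula against G row by row:
  P=0, Q=0, R=0, S=0: formula gives 0, G = 0 ✓
  P=0, Q=0, R=0, S=1: formula gives 0, G = 0 ✓
  P=0, Q=0, R=1, S=0: formula gives 0, G = 0 ✓
  P=0, Q=0, R=1, S=1: formula gives 0, G = 0 ✓
  … (the remaining 12 rows also agree.)
All 16 rows match — the expression computes G exactly.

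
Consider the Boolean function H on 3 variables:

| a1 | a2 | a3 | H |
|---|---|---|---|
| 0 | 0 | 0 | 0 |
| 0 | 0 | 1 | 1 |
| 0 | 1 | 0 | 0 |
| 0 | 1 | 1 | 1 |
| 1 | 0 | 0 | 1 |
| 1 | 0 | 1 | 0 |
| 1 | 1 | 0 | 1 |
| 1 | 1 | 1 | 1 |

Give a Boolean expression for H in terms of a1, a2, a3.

H(a1, a2, a3) = NOT ((((NOT a1 AND NOT a2) AND NOT a3) OR ((NOT a1 AND a2) AND NOT a3)) OR ((a1 AND NOT a2) AND a3))

H is 0 on only 3 rows — (0,0,0), (0,1,0), (1,0,1). Writing each as a minterm (¬a1·¬a2·¬a3, ¬a1·a2·¬a3, a1·¬a2·a3) and OR-ing them characterizes exactly where H=0, so H is the negation of that disjunction.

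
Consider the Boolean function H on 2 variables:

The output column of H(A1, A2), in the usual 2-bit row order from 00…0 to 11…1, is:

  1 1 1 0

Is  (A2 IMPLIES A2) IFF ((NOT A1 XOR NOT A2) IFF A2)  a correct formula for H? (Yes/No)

Evaluate (A2 IMPLIES A2) IFF ((NOT A1 XOR NOT A2) IFF A2) on each row and compare to H:
  A1=0, A2=0: formula gives 1, H = 1 ✓
  A1=0, A2=1: formula gives 1, H = 1 ✓
  A1=1, A2=0: formula gives 0, but H = 1 ✗
Since they disagree at (1,0), the expression is not a correct formula for H.

No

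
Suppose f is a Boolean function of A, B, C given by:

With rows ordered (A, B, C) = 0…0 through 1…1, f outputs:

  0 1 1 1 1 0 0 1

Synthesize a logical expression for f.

f(A, B, C) = ¬((((¬A ∧ ¬B) ∧ ¬C) ∨ ((A ∧ ¬B) ∧ C)) ∨ ((A ∧ B) ∧ ¬C))

The 0-rows are (0,0,0), (1,0,1), (1,1,0). Take each as a conjunction (¬A·¬B·¬C, A·¬B·C, A·B·¬C), form their disjunction, and complement — that gives a formula that is 1 everywhere f is.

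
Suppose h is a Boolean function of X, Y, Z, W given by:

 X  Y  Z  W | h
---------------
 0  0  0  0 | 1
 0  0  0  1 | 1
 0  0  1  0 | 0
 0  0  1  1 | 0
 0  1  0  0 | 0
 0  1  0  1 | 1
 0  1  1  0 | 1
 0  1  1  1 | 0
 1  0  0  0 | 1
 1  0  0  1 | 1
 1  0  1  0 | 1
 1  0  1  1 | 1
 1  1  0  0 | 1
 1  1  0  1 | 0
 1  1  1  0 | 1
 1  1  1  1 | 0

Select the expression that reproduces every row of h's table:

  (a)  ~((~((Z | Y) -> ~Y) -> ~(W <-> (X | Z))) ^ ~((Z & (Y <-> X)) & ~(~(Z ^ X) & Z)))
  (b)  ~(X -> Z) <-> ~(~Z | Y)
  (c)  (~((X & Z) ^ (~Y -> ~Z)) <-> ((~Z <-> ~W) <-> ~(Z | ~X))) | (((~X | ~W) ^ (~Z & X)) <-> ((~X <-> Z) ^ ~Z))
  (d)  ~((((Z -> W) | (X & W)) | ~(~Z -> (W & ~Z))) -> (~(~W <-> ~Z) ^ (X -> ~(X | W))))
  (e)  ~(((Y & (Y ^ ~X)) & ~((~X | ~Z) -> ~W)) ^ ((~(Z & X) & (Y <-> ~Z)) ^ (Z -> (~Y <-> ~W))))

a

(b): at (0,1,0,0) it gives 1, but h = 0 — eliminated.
(c): at (0,0,1,0) it gives 1, but h = 0 — eliminated.
(d): at (0,0,0,0) it gives 0, but h = 1 — eliminated.
(e): at (0,0,0,0) it gives 0, but h = 1 — eliminated.
Only (a) survives; checking it on all 16 rows confirms it matches h.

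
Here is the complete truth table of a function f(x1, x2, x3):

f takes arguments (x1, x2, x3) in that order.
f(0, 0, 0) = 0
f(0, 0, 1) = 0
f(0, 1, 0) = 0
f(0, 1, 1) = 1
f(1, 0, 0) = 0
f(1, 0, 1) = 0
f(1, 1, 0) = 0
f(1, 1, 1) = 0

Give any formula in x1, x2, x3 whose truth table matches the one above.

f(x1, x2, x3) = (~x1 & x2) & x3

f is 1 on exactly one input, (0,1,1), whose minterm is ¬x1·x2·x3. So f is just that conjunction.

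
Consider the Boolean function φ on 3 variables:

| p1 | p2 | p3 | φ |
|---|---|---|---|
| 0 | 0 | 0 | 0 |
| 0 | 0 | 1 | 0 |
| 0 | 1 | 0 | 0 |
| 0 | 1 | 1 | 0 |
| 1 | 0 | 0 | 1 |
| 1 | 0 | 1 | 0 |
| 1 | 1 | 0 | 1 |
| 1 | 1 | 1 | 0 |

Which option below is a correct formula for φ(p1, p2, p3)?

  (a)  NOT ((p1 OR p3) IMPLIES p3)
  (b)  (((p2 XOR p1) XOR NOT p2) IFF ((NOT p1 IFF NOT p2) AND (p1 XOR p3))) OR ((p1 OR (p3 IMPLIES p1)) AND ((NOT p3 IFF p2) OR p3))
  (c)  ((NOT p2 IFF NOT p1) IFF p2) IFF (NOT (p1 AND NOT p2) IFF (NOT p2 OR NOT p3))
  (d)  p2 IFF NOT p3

(b) disagrees with φ on (0,0,1) (formula → 1, table → 0); rule it out.
(c) disagrees with φ on (0,1,1) (formula → 1, table → 0); rule it out.
(d) disagrees with φ on (0,0,1) (formula → 1, table → 0); rule it out.
(a) is the remaining candidate, and it agrees with φ on all 8 inputs.

a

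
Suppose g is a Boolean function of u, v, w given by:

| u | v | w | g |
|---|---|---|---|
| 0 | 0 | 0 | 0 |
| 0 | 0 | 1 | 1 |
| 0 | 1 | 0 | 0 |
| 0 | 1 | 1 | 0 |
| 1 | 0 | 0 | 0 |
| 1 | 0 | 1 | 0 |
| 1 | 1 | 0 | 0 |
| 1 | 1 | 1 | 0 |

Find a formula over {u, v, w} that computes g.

Only row (0,0,1) gives 1. That row's minterm ¬u·¬v·w is g directly.

g(u, v, w) = (~u & ~v) & w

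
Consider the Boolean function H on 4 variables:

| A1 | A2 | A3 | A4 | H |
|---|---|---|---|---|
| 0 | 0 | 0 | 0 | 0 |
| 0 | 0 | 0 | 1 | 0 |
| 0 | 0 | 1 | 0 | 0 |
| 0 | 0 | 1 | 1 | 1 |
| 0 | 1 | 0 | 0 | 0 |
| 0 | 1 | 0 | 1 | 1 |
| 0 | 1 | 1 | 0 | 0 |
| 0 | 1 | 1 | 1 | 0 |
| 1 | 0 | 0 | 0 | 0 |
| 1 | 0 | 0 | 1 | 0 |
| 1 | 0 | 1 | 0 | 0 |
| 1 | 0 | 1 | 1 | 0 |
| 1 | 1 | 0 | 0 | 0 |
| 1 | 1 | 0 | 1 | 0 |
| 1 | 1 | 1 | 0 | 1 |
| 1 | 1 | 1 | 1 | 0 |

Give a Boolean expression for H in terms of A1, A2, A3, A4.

The 1-rows are (0,0,1,1), (0,1,0,1), (1,1,1,0). Each contributes one minterm — ¬A1·¬A2·A3·A4; ¬A1·A2·¬A3·A4; A1·A2·A3·¬A4 — and their disjunction is a sum-of-products form of H.

H(A1, A2, A3, A4) = ((((A1' · A2') · A3) · A4) + (((A1' · A2) · A3') · A4)) + (((A1 · A2) · A3) · A4')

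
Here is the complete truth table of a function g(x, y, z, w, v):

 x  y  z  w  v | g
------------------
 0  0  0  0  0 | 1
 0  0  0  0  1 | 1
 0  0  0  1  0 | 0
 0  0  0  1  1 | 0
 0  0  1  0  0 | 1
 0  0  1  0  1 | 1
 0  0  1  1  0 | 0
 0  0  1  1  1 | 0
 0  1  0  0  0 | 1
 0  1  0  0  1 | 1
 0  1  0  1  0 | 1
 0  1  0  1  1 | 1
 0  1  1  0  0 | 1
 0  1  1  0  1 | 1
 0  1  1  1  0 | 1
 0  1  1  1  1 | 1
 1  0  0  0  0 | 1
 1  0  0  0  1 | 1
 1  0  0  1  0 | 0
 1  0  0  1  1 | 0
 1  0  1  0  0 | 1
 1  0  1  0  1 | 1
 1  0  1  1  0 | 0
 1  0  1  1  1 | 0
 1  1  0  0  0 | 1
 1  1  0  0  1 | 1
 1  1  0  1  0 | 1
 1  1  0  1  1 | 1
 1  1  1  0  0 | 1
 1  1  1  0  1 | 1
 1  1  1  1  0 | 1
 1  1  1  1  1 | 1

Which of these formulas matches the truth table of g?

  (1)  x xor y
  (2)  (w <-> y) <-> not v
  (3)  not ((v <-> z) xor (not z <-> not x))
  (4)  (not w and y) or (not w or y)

(1) disagrees with g on (0,0,0,0,0) (formula → 0, table → 1); rule it out.
(2) disagrees with g on (0,0,0,0,1) (formula → 0, table → 1); rule it out.
(3) disagrees with g on (0,0,0,0,1) (formula → 0, table → 1); rule it out.
That leaves (4). Evaluating it on every row reproduces the table of g exactly.

4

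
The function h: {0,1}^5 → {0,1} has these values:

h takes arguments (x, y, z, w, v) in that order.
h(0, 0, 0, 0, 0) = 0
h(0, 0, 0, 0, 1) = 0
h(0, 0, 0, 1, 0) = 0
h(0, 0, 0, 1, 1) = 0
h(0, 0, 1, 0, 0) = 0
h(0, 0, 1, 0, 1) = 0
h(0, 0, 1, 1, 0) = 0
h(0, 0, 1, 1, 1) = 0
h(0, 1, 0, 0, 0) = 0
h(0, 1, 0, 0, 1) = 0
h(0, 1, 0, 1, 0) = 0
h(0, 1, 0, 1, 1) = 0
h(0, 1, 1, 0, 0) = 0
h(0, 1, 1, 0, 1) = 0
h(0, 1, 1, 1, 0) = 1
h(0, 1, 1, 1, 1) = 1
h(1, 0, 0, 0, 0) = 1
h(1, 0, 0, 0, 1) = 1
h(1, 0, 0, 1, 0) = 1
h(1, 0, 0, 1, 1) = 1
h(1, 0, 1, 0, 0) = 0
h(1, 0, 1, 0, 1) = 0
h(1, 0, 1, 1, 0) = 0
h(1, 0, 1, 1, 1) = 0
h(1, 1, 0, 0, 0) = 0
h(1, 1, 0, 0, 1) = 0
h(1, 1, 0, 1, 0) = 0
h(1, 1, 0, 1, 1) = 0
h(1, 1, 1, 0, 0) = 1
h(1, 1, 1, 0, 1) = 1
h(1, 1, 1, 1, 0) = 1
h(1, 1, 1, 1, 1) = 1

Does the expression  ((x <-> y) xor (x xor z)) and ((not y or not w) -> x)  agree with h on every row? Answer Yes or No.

Yes

Evaluate ((x <-> y) xor (x xor z)) and ((not y or not w) -> x) on each row and compare to h:
  x=0, y=0, z=0, w=0, v=0: formula gives 0, h = 0 ✓
  x=0, y=0, z=0, w=0, v=1: formula gives 0, h = 0 ✓
  x=0, y=0, z=0, w=1, v=0: formula gives 0, h = 0 ✓
  x=0, y=0, z=0, w=1, v=1: formula gives 0, h = 0 ✓
  …and likewise for the remaining 28 rows.
All 32 rows match — the expression computes h exactly.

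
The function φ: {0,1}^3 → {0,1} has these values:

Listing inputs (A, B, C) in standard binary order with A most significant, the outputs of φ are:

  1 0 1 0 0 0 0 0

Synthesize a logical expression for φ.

φ(A, B, C) = ((A' · B') · C') + ((A' · B) · C')

The 1-rows are (0,0,0), (0,1,0). Each contributes one minterm — ¬A·¬B·¬C; ¬A·B·¬C — and their disjunction is a sum-of-products form of φ.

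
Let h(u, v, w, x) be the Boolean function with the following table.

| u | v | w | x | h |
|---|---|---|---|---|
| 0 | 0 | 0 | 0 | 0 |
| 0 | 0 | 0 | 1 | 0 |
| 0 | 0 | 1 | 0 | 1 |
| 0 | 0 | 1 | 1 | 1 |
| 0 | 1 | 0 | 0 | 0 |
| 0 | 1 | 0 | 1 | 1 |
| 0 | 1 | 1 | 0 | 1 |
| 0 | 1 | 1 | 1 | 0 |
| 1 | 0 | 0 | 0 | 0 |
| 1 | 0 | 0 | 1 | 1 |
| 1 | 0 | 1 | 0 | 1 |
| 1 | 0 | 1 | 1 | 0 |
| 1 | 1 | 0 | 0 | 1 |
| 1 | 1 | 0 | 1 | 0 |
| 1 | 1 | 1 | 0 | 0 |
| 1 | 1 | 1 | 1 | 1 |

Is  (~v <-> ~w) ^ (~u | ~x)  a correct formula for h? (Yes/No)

Evaluate (~v <-> ~w) ^ (~u | ~x) on each row and compare to h:
  u=0, v=0, w=0, x=0: formula gives 0, h = 0 ✓
  u=0, v=0, w=0, x=1: formula gives 0, h = 0 ✓
  u=0, v=0, w=1, x=0: formula gives 1, h = 1 ✓
  u=0, v=0, w=1, x=1: formula gives 1, h = 1 ✓
  u=0, v=1, w=0, x=0: formula gives 1, but h = 0 ✗
Since they disagree at (0,1,0,0), the expression is not a correct formula for h.

No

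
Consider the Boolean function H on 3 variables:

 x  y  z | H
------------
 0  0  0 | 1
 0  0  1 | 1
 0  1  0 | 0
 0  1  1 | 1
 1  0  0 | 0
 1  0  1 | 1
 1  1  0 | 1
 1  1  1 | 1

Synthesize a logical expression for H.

H is 0 on only 2 rows — (0,1,0), (1,0,0). Writing each as a minterm (¬x·y·¬z, x·¬y·¬z) and OR-ing them characterizes exactly where H=0, so H is the negation of that disjunction.

H(x, y, z) = not (((not x and y) and not z) or ((x and not y) and not z))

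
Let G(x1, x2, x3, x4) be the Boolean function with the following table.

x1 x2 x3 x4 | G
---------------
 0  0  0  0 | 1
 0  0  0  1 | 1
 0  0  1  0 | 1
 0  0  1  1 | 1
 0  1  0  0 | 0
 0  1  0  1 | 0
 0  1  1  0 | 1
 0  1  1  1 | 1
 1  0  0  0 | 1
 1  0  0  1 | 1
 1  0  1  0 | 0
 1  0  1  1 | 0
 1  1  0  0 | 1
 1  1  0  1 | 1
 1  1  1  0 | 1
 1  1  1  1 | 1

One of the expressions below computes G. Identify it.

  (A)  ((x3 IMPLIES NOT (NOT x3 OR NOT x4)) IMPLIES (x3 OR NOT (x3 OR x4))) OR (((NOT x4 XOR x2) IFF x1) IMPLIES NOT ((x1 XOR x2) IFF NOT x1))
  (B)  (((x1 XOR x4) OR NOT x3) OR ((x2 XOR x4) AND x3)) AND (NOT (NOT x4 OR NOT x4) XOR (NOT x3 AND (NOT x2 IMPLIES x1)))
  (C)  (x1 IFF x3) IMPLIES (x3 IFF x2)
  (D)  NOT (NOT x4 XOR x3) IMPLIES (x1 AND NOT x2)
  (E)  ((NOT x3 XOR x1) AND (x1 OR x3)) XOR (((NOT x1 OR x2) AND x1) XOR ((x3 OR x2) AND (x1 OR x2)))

C

(A) fails at (0,1,0,0): the formula yields 1, G is 0.
(B) fails at (0,0,0,0): the formula yields 0, G is 1.
(D) fails at (0,0,0,1): the formula yields 0, G is 1.
(E) fails at (0,0,0,0): the formula yields 0, G is 1.
Only (C) survives; checking it on all 16 rows confirms it matches G.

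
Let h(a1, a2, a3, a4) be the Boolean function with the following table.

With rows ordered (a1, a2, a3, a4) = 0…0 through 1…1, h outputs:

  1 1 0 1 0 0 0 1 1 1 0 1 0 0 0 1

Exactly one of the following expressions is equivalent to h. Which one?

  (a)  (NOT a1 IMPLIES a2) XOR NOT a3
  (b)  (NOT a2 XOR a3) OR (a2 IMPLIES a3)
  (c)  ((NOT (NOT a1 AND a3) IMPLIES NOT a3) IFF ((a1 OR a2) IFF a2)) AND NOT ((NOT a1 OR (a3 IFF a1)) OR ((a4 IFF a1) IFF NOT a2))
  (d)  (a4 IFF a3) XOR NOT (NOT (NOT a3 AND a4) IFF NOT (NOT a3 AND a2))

d

(a): at (0,0,1,1) it gives 0, but h = 1 — eliminated.
(b): at (0,0,1,0) it gives 1, but h = 0 — eliminated.
(c): at (0,0,0,0) it gives 0, but h = 1 — eliminated.
That leaves (d). Evaluating it on every row reproduces the table of h exactly.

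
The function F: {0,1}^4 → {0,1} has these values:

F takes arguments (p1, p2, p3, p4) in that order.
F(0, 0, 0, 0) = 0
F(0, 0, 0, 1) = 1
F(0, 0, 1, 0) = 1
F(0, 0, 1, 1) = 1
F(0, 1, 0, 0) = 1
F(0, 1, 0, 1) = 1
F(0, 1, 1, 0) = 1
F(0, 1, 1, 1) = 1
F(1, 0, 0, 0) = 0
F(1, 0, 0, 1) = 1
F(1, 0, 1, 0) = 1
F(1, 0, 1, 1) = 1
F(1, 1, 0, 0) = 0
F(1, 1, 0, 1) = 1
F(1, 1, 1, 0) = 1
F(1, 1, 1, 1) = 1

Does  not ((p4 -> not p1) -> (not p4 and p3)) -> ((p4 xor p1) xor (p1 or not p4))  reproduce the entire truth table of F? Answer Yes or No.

No

Evaluate not ((p4 -> not p1) -> (not p4 and p3)) -> ((p4 xor p1) xor (p1 or not p4)) on each row and compare to F:
  p1=0, p2=0, p3=0, p4=0: formula gives 1, but F = 0 ✗
Row (0,0,0,0) is a counterexample, so the formula is not equivalent to F.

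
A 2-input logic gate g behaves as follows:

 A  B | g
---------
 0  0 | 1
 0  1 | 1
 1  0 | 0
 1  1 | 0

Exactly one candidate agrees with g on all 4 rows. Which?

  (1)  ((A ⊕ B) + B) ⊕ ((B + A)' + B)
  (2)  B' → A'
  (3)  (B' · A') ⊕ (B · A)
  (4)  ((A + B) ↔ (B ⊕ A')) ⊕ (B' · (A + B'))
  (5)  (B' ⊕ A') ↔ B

(1): at (0,1) it gives 0, but g = 1 — eliminated.
(2): at (1,1) it gives 1, but g = 0 — eliminated.
(3): at (0,1) it gives 0, but g = 1 — eliminated.
(4): at (0,1) it gives 0, but g = 1 — eliminated.
Only (5) survives; checking it on all 4 rows confirms it matches g.

5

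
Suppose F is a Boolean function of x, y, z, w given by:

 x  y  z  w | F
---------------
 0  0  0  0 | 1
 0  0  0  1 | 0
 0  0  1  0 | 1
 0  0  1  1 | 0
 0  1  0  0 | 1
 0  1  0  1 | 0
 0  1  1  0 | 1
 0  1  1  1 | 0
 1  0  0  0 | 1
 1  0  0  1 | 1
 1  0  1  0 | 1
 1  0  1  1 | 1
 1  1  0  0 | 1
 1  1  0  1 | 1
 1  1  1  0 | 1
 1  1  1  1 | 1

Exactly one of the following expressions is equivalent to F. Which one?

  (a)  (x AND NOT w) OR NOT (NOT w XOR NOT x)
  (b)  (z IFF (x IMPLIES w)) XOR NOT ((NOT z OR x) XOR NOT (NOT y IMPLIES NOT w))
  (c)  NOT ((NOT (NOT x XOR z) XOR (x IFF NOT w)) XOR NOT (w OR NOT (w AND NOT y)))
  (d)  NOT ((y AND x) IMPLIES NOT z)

a

(b) fails at (0,0,0,0): the formula yields 0, F is 1.
(c) fails at (0,0,1,0): the formula yields 0, F is 1.
(d) fails at (0,0,0,0): the formula yields 0, F is 1.
(a) is the remaining candidate, and it agrees with F on all 16 inputs.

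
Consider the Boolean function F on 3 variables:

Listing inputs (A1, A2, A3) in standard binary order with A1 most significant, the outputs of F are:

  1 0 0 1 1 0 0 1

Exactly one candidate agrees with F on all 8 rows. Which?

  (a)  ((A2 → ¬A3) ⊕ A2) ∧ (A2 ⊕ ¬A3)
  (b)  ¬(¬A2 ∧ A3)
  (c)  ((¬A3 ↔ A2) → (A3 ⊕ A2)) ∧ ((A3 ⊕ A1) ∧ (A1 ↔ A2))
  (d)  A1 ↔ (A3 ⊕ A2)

(b): at (0,1,0) it gives 1, but F = 0 — eliminated.
(c): at (0,0,0) it gives 0, but F = 1 — eliminated.
(d): at (1,0,0) it gives 0, but F = 1 — eliminated.
(a) is the remaining candidate, and it agrees with F on all 8 inputs.

a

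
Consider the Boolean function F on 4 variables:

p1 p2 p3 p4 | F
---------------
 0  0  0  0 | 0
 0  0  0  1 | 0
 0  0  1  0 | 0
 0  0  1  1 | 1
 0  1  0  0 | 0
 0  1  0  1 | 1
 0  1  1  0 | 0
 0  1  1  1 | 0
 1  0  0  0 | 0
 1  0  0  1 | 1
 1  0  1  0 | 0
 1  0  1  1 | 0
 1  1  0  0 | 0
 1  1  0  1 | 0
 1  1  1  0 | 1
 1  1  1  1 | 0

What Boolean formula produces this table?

F=1 on 4 inputs: (0,0,1,1), (0,1,0,1), (1,0,0,1), (1,1,1,0). Reading each as a conjunction of literals (¬p1·¬p2·p3·p4, ¬p1·p2·¬p3·p4, p1·¬p2·¬p3·p4, p1·p2·p3·¬p4) and taking the OR gives the canonical DNF.

F(p1, p2, p3, p4) = (((((not p1 and not p2) and p3) and p4) or (((not p1 and p2) and not p3) and p4)) or (((p1 and not p2) and not p3) and p4)) or (((p1 and p2) and p3) and not p4)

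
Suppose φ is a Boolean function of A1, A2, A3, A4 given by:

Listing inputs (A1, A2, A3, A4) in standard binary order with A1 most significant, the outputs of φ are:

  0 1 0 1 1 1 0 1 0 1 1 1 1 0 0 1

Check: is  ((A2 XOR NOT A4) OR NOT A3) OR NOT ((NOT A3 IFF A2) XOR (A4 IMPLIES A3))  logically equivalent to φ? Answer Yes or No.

No

Evaluate ((A2 XOR NOT A4) OR NOT A3) OR NOT ((NOT A3 IFF A2) XOR (A4 IMPLIES A3)) on each row and compare to φ:
  A1=0, A2=0, A3=0, A4=0: formula gives 1, but φ = 0 ✗
A single disagreement suffices: at (0,0,0,0) they differ, so the formula does not compute φ.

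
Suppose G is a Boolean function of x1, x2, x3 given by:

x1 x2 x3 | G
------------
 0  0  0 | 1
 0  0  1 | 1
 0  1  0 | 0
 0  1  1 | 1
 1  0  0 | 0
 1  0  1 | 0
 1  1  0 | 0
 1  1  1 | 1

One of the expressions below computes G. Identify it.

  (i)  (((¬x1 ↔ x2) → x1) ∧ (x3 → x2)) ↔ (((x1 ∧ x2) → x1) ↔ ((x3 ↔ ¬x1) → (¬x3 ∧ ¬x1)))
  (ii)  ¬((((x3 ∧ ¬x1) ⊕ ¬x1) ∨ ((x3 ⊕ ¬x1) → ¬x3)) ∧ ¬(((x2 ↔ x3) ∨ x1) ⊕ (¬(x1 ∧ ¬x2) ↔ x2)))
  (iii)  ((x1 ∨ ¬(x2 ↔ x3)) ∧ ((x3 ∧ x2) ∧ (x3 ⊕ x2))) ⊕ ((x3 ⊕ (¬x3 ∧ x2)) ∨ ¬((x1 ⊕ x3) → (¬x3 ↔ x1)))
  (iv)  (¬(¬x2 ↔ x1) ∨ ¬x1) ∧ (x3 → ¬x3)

i

(ii) disagrees with G on (0,0,1) (formula → 0, table → 1); rule it out.
(iii) disagrees with G on (0,0,0) (formula → 0, table → 1); rule it out.
(iv) disagrees with G on (0,0,1) (formula → 0, table → 1); rule it out.
That leaves (i). Evaluating it on every row reproduces the table of G exactly.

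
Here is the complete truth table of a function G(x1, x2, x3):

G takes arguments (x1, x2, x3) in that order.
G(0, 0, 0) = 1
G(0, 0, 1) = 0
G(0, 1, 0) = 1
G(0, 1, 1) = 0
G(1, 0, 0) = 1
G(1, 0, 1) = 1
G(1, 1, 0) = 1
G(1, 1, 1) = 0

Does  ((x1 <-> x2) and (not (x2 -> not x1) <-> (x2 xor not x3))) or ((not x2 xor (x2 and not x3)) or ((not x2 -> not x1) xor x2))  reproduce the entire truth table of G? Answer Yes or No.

No

Check the formula against G row by row:
  x1=0, x2=0, x3=0: formula gives 1, G = 1 ✓
  x1=0, x2=0, x3=1: formula gives 1, but G = 0 ✗
Since they disagree at (0,0,1), the expression is not a correct formula for G.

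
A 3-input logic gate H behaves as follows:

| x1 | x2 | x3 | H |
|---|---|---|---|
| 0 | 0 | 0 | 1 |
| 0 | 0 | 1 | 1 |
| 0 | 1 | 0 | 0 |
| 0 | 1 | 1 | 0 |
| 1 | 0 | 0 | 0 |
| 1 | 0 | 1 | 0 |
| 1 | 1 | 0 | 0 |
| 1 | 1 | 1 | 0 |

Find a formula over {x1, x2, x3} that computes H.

H(x1, x2, x3) = ((¬x1 ∧ ¬x2) ∧ ¬x3) ∨ ((¬x1 ∧ ¬x2) ∧ x3)

H=1 on 2 inputs: (0,0,0), (0,0,1). Reading each as a conjunction of literals (¬x1·¬x2·¬x3, ¬x1·¬x2·x3) and taking the OR gives the canonical DNF.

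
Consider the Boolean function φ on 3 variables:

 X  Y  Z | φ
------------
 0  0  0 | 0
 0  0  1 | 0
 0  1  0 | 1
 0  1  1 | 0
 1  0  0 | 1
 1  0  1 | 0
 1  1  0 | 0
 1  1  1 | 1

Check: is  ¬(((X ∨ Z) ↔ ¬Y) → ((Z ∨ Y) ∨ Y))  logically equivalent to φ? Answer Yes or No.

No

Evaluate ¬(((X ∨ Z) ↔ ¬Y) → ((Z ∨ Y) ∨ Y)) on each row and compare to φ:
  X=0, Y=0, Z=0: formula gives 0, φ = 0 ✓
  X=0, Y=0, Z=1: formula gives 0, φ = 0 ✓
  X=0, Y=1, Z=0: formula gives 0, but φ = 1 ✗
A single disagreement suffices: at (0,1,0) they differ, so the formula does not compute φ.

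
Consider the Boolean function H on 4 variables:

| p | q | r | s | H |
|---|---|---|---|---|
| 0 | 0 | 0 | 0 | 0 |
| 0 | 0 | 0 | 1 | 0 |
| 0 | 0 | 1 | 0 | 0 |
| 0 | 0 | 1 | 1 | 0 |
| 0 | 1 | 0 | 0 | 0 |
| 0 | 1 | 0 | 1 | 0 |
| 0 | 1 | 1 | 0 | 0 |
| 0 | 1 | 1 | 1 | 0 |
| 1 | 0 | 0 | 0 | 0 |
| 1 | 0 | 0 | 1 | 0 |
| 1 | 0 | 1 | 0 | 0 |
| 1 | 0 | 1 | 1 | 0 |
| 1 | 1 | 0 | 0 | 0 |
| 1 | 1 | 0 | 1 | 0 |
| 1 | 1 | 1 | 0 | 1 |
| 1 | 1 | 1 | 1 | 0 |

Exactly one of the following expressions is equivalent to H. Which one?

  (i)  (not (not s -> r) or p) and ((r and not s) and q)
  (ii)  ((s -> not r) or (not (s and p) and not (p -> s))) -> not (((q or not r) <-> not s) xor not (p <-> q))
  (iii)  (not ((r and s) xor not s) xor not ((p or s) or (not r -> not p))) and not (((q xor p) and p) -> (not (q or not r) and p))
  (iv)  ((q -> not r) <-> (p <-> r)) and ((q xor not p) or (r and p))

i

(ii): at (0,0,0,1) it gives 1, but H = 0 — eliminated.
(iii): at (1,0,0,1) it gives 1, but H = 0 — eliminated.
(iv): at (0,0,0,0) it gives 1, but H = 0 — eliminated.
(i) is the remaining candidate, and it agrees with H on all 16 inputs.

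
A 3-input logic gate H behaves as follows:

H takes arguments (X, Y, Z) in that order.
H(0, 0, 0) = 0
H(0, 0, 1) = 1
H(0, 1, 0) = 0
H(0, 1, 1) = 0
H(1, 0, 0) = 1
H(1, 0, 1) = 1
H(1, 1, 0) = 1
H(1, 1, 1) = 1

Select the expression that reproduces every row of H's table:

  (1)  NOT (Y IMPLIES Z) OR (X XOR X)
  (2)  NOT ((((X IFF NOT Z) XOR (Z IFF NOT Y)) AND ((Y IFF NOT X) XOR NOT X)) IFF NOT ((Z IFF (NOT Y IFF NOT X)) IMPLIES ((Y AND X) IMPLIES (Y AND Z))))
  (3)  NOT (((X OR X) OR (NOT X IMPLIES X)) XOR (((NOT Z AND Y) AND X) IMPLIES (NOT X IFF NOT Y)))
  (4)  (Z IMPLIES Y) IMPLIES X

(1): at (0,0,1) it gives 0, but H = 1 — eliminated.
(2): at (0,0,1) it gives 0, but H = 1 — eliminated.
(3): at (0,0,1) it gives 0, but H = 1 — eliminated.
(4) is the remaining candidate, and it agrees with H on all 8 inputs.

4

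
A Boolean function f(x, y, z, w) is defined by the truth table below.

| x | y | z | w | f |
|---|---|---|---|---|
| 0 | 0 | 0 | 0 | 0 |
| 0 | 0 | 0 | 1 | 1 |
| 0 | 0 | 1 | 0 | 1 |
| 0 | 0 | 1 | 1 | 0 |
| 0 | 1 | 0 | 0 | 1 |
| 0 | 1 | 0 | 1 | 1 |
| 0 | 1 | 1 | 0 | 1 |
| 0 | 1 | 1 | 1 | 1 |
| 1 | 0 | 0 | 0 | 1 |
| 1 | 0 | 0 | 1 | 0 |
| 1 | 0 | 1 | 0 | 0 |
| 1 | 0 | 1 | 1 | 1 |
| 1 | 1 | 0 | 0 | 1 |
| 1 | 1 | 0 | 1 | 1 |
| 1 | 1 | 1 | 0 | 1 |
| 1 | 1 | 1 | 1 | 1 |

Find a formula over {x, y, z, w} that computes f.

f is 0 on only 4 rows — (0,0,0,0), (0,0,1,1), (1,0,0,1), (1,0,1,0). Writing each as a minterm (¬x·¬y·¬z·¬w, ¬x·¬y·z·w, x·¬y·¬z·w, x·¬y·z·¬w) and OR-ing them characterizes exactly where f=0, so f is the negation of that disjunction.

f(x, y, z, w) = ~((((((~x & ~y) & ~z) & ~w) | (((~x & ~y) & z) & w)) | (((x & ~y) & ~z) & w)) | (((x & ~y) & z) & ~w))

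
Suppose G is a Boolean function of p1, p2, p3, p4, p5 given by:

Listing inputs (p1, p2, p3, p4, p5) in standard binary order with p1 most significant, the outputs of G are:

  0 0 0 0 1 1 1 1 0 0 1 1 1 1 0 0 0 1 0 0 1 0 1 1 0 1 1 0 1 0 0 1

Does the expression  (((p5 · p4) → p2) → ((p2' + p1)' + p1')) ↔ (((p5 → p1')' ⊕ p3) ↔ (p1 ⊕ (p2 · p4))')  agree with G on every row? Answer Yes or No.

Yes

Check the formula against G row by row:
  p1=0, p2=0, p3=0, p4=0, p5=0: formula gives 0, G = 0 ✓
  p1=0, p2=0, p3=0, p4=0, p5=1: formula gives 0, G = 0 ✓
  p1=0, p2=0, p3=0, p4=1, p5=0: formula gives 0, G = 0 ✓
  p1=0, p2=0, p3=0, p4=1, p5=1: formula gives 0, G = 0 ✓
  … (the remaining 28 rows also agree.)
All 32 rows match — the expression computes G exactly.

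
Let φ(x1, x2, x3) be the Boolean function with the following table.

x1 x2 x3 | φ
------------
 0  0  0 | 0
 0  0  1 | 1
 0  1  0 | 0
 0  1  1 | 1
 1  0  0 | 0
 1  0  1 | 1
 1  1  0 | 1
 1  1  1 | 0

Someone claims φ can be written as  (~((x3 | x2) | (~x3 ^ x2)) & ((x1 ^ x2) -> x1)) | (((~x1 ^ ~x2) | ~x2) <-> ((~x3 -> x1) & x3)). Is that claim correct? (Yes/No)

Yes

Test each input against both φ and the formula:
  x1=0, x2=0, x3=0: formula gives 0, φ = 0 ✓
  x1=0, x2=0, x3=1: formula gives 1, φ = 1 ✓
  x1=0, x2=1, x3=0: formula gives 0, φ = 0 ✓
  x1=0, x2=1, x3=1: formula gives 1, φ = 1 ✓
  x1=1, x2=0, x3=0: formula gives 0, φ = 0 ✓
  …and likewise for the remaining 3 rows.
Every row agrees, so the formula is equivalent.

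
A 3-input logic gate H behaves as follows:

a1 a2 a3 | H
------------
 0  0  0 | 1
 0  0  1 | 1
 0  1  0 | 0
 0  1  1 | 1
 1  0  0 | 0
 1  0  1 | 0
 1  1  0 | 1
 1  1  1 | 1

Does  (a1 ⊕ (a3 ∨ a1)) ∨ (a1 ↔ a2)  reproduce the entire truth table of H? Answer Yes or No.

Yes

Test each input against both H and the formula:
  a1=0, a2=0, a3=0: formula gives 1, H = 1 ✓
  a1=0, a2=0, a3=1: formula gives 1, H = 1 ✓
  a1=0, a2=1, a3=0: formula gives 0, H = 0 ✓
  a1=0, a2=1, a3=1: formula gives 1, H = 1 ✓
  a1=1, a2=0, a3=0: formula gives 0, H = 0 ✓
  … (the remaining 3 rows also agree.)
Every row agrees, so the formula is equivalent.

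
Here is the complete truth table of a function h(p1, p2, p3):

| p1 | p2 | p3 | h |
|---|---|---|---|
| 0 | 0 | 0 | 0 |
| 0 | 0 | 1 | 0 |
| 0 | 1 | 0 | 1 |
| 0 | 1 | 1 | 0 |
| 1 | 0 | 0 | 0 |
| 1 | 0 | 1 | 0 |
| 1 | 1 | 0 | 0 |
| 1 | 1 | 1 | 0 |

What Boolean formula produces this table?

h(p1, p2, p3) = (not p1 and p2) and not p3

h is 1 on exactly one input, (0,1,0), whose minterm is ¬p1·p2·¬p3. So h is just that conjunction.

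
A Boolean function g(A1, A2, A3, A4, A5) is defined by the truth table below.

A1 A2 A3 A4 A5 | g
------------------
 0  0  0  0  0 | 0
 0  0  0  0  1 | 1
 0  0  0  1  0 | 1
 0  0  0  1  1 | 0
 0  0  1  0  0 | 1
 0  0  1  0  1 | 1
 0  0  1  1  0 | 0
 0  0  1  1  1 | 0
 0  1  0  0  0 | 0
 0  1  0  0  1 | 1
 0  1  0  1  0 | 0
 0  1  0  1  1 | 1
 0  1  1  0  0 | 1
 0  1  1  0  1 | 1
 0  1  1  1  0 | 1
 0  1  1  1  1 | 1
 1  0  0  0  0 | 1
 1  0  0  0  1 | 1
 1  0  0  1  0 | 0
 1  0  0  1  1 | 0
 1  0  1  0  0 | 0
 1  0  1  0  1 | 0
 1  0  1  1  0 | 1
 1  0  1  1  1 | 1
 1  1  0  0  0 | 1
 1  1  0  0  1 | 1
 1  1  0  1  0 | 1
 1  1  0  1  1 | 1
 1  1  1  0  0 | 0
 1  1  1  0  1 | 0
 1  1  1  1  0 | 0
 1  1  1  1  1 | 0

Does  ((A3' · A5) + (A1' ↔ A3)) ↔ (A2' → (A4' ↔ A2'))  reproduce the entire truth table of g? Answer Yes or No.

Yes

Check the formula against g row by row:
  A1=0, A2=0, A3=0, A4=0, A5=0: formula gives 0, g = 0 ✓
  A1=0, A2=0, A3=0, A4=0, A5=1: formula gives 1, g = 1 ✓
  A1=0, A2=0, A3=0, A4=1, A5=0: formula gives 1, g = 1 ✓
  A1=0, A2=0, A3=0, A4=1, A5=1: formula gives 0, g = 0 ✓
  …and likewise for the remaining 28 rows.
All 32 rows match — the expression computes g exactly.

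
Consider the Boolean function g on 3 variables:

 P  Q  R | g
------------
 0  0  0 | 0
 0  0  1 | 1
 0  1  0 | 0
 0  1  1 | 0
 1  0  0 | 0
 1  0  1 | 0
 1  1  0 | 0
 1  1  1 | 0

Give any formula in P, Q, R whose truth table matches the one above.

Only row (0,0,1) gives 1. That row's minterm ¬P·¬Q·R is g directly.

g(P, Q, R) = (¬P ∧ ¬Q) ∧ R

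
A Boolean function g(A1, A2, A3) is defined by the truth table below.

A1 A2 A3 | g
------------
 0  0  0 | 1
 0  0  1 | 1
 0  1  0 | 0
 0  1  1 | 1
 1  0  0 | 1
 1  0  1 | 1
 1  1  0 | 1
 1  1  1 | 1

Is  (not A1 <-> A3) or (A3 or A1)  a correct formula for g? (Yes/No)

Check the formula against g row by row:
  A1=0, A2=0, A3=0: formula gives 0, but g = 1 ✗
Row (0,0,0) is a counterexample, so the formula is not equivalent to g.

No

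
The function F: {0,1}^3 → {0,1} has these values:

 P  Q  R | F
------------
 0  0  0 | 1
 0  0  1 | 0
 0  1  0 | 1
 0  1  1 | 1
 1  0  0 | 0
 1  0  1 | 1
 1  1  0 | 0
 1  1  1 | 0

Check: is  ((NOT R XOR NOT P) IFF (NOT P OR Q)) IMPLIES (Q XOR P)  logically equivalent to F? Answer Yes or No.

No

Check the formula against F row by row:
  P=0, Q=0, R=0: formula gives 1, F = 1 ✓
  P=0, Q=0, R=1: formula gives 0, F = 0 ✓
  P=0, Q=1, R=0: formula gives 1, F = 1 ✓
  P=0, Q=1, R=1: formula gives 1, F = 1 ✓
  P=1, Q=0, R=0: formula gives 1, but F = 0 ✗
A single disagreement suffices: at (1,0,0) they differ, so the formula does not compute F.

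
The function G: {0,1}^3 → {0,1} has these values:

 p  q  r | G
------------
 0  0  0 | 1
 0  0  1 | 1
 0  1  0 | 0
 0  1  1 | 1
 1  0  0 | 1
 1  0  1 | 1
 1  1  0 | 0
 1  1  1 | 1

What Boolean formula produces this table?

G is 0 on only 2 rows — (0,1,0), (1,1,0). Writing each as a minterm (¬p·q·¬r, p·q·¬r) and OR-ing them characterizes exactly where G=0, so G is the negation of that disjunction.

G(p, q, r) = ~(((~p & q) & ~r) | ((p & q) & ~r))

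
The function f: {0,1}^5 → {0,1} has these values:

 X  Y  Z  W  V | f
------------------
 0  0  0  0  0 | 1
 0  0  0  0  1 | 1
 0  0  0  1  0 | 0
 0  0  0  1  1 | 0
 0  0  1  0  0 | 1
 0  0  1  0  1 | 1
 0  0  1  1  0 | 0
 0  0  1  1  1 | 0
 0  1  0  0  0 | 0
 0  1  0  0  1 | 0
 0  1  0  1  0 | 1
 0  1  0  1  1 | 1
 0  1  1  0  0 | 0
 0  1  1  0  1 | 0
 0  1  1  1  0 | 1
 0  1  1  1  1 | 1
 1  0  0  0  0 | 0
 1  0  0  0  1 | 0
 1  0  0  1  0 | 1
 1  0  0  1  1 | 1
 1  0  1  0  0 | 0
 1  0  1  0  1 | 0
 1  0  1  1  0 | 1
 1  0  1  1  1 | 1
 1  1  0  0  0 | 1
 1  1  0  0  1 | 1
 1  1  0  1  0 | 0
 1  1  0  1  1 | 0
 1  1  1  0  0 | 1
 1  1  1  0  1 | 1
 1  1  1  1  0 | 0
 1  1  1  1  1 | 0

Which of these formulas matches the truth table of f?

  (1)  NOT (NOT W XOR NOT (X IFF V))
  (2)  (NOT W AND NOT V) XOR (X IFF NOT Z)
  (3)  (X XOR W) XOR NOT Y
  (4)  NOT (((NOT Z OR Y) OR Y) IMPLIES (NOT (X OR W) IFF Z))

(1): at (0,0,0,0,0) it gives 0, but f = 1 — eliminated.
(2): at (0,0,0,0,1) it gives 0, but f = 1 — eliminated.
(4): at (0,0,1,0,0) it gives 0, but f = 1 — eliminated.
That leaves (3). Evaluating it on every row reproduces the table of f exactly.

3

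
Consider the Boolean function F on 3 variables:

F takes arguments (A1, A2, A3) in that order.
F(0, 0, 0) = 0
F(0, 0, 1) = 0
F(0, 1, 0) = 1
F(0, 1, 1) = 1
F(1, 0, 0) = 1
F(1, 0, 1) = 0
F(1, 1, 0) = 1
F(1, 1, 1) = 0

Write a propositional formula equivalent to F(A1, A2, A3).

F=1 on 4 inputs: (0,1,0), (0,1,1), (1,0,0), (1,1,0). Reading each as a conjunction of literals (¬A1·A2·¬A3, ¬A1·A2·A3, A1·¬A2·¬A3, A1·A2·¬A3) and taking the OR gives the canonical DNF.

F(A1, A2, A3) = ((((~A1 & A2) & ~A3) | ((~A1 & A2) & A3)) | ((A1 & ~A2) & ~A3)) | ((A1 & A2) & ~A3)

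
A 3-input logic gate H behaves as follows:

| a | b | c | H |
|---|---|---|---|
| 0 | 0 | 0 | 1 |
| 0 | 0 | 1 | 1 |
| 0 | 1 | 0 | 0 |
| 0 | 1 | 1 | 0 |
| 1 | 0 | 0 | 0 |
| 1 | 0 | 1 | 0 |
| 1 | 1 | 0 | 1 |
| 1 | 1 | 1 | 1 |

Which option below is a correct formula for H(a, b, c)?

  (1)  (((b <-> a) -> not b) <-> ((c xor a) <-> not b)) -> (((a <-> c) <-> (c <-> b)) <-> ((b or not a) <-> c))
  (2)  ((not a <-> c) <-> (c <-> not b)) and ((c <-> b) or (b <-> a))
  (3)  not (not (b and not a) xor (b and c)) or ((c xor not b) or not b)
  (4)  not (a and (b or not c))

2

(1) disagrees with H on (0,1,0) (formula → 1, table → 0); rule it out.
(3) disagrees with H on (0,1,0) (formula → 1, table → 0); rule it out.
(4) disagrees with H on (0,1,0) (formula → 1, table → 0); rule it out.
Only (2) survives; checking it on all 8 rows confirms it matches H.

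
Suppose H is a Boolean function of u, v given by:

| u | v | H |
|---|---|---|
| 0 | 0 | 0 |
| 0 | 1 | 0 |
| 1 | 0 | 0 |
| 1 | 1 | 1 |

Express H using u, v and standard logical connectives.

H(u, v) = u AND v

The output is 1 only when every input is 1 — the AND of all inputs.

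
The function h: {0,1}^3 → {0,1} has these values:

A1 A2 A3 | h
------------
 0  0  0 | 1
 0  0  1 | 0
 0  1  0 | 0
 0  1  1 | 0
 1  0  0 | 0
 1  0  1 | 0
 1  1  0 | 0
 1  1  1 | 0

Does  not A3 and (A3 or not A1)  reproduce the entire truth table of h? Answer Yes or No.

Test each input against both h and the formula:
  A1=0, A2=0, A3=0: formula gives 1, h = 1 ✓
  A1=0, A2=0, A3=1: formula gives 0, h = 0 ✓
  A1=0, A2=1, A3=0: formula gives 1, but h = 0 ✗
Since they disagree at (0,1,0), the expression is not a correct formula for h.

No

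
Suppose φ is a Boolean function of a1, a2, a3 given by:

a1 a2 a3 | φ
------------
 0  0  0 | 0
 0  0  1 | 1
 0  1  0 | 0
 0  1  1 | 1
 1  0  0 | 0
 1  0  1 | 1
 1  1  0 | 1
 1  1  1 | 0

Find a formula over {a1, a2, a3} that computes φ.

The 1-rows are (0,0,1), (0,1,1), (1,0,1), (1,1,0). Each contributes one minterm — ¬a1·¬a2·a3; ¬a1·a2·a3; a1·¬a2·a3; a1·a2·¬a3 — and their disjunction is a sum-of-products form of φ.

φ(a1, a2, a3) = ((((~a1 & ~a2) & a3) | ((~a1 & a2) & a3)) | ((a1 & ~a2) & a3)) | ((a1 & a2) & ~a3)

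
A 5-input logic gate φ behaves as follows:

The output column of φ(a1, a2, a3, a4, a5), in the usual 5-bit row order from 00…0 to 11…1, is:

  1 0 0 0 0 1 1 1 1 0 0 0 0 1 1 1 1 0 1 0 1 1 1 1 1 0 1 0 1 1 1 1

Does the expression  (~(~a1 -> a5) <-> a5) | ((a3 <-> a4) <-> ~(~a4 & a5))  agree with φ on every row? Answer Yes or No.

Yes

Test each input against both φ and the formula:
  a1=0, a2=0, a3=0, a4=0, a5=0: formula gives 1, φ = 1 ✓
  a1=0, a2=0, a3=0, a4=0, a5=1: formula gives 0, φ = 0 ✓
  a1=0, a2=0, a3=0, a4=1, a5=0: formula gives 0, φ = 0 ✓
  a1=0, a2=0, a3=0, a4=1, a5=1: formula gives 0, φ = 0 ✓
  … (the remaining 28 rows also agree.)
All 32 rows match — the expression computes φ exactly.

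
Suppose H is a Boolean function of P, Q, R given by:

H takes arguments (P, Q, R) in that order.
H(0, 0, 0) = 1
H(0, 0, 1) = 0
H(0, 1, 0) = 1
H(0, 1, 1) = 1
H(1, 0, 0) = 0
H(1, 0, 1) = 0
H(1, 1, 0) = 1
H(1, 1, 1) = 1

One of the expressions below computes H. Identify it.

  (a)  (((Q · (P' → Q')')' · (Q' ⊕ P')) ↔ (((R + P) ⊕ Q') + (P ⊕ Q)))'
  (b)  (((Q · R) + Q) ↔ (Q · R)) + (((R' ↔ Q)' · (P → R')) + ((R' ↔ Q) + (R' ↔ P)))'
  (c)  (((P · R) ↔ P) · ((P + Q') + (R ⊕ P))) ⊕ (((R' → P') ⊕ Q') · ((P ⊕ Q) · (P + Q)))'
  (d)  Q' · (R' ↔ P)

a

(b): at (0,0,1) it gives 1, but H = 0 — eliminated.
(c): at (0,0,0) it gives 0, but H = 1 — eliminated.
(d): at (0,0,0) it gives 0, but H = 1 — eliminated.
(a) is the remaining candidate, and it agrees with H on all 8 inputs.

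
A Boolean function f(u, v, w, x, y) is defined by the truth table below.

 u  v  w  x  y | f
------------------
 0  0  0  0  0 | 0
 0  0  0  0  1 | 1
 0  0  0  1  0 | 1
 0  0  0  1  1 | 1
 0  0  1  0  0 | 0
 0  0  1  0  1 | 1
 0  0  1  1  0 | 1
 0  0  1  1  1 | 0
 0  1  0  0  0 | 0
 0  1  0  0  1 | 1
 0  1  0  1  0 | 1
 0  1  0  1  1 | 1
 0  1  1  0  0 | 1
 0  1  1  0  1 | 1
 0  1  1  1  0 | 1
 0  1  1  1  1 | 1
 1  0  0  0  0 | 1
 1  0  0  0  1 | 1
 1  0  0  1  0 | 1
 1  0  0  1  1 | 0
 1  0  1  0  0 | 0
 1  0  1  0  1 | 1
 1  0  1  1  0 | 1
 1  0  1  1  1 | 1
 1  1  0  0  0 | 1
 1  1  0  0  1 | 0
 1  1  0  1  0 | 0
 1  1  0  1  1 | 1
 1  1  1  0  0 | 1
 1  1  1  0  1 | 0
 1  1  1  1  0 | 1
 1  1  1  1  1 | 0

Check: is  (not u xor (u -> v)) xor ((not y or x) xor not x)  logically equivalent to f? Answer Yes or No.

Test each input against both f and the formula:
  u=0, v=0, w=0, x=0, y=0: formula gives 0, f = 0 ✓
  u=0, v=0, w=0, x=0, y=1: formula gives 1, f = 1 ✓
  u=0, v=0, w=0, x=1, y=0: formula gives 1, f = 1 ✓
  u=0, v=0, w=0, x=1, y=1: formula gives 1, f = 1 ✓
  …
  u=0, v=0, w=1, x=1, y=1: formula gives 1, but f = 0 ✗
Row (0,0,1,1,1) is a counterexample, so the formula is not equivalent to f.

No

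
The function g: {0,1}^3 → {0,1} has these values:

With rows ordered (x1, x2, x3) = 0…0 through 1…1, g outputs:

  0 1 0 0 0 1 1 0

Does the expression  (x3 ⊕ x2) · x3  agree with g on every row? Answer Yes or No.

No

Evaluate (x3 ⊕ x2) · x3 on each row and compare to g:
  x1=0, x2=0, x3=0: formula gives 0, g = 0 ✓
  x1=0, x2=0, x3=1: formula gives 1, g = 1 ✓
  x1=0, x2=1, x3=0: formula gives 0, g = 0 ✓
  x1=0, x2=1, x3=1: formula gives 0, g = 0 ✓
  x1=1, x2=0, x3=0: formula gives 0, g = 0 ✓
  …
  x1=1, x2=1, x3=0: formula gives 0, but g = 1 ✗
Since they disagree at (1,1,0), the expression is not a correct formula for g.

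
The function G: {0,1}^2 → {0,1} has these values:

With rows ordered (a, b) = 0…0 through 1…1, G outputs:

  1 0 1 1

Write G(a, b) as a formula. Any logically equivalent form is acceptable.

G(a, b) = ¬(¬a ∧ b)

G is 0 on exactly one input, (0,1), whose minterm is ¬a·b. So G is the negation of that single conjunction.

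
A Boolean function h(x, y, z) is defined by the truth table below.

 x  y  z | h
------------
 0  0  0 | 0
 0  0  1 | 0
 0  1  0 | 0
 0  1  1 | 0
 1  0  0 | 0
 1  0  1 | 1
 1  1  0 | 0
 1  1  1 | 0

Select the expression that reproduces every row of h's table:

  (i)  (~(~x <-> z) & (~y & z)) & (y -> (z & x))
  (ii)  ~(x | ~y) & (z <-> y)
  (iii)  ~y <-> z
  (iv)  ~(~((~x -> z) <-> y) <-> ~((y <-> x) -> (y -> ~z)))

(ii): at (0,1,1) it gives 1, but h = 0 — eliminated.
(iii): at (0,0,1) it gives 1, but h = 0 — eliminated.
(iv): at (0,0,1) it gives 1, but h = 0 — eliminated.
(i) is the remaining candidate, and it agrees with h on all 8 inputs.

i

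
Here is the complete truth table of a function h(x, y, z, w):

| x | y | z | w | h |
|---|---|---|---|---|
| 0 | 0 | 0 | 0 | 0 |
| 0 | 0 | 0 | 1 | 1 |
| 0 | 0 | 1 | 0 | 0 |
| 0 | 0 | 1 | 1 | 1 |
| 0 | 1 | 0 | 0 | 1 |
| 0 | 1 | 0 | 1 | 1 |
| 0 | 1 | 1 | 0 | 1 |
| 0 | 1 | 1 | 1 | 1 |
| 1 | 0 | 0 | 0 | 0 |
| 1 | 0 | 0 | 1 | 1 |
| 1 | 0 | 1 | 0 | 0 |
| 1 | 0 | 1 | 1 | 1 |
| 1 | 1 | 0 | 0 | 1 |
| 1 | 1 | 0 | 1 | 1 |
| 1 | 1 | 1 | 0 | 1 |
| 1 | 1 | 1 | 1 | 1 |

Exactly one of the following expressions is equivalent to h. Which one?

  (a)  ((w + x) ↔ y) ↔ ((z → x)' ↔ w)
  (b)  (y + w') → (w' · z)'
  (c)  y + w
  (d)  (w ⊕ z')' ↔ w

(a) disagrees with h on (0,0,0,0) (formula → 1, table → 0); rule it out.
(b) disagrees with h on (0,0,0,0) (formula → 1, table → 0); rule it out.
(d) disagrees with h on (0,0,0,0) (formula → 1, table → 0); rule it out.
Only (c) survives; checking it on all 16 rows confirms it matches h.

c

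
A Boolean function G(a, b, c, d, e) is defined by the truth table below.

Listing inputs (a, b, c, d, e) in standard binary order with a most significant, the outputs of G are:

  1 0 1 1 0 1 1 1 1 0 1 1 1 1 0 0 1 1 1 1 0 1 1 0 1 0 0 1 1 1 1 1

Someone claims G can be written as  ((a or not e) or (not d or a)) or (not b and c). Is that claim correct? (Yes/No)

Test each input against both G and the formula:
  a=0, b=0, c=0, d=0, e=0: formula gives 1, G = 1 ✓
  a=0, b=0, c=0, d=0, e=1: formula gives 1, but G = 0 ✗
Since they disagree at (0,0,0,0,1), the expression is not a correct formula for G.

No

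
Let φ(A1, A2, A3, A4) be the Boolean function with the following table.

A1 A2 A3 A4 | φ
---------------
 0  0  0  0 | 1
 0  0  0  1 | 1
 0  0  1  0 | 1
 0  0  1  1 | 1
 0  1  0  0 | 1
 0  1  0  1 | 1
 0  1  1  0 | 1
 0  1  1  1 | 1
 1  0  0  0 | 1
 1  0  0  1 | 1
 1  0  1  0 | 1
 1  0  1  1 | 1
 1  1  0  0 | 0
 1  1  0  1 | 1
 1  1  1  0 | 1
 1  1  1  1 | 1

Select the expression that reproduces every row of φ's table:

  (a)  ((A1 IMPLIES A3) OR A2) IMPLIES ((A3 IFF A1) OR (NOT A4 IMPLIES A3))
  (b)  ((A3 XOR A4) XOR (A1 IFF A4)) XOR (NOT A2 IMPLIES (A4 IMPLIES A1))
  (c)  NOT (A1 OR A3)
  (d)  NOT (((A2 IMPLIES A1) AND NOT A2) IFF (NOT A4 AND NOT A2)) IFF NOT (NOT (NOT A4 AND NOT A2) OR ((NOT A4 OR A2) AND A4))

(b) fails at (0,0,0,0): the formula yields 0, φ is 1.
(c) fails at (0,0,1,0): the formula yields 0, φ is 1.
(d) fails at (0,0,0,0): the formula yields 0, φ is 1.
(a) is the remaining candidate, and it agrees with φ on all 16 inputs.

a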